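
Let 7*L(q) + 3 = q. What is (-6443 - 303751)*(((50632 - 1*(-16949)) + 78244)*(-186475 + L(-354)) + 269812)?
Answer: 8437240860302772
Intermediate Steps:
L(q) = -3/7 + q/7
(-6443 - 303751)*(((50632 - 1*(-16949)) + 78244)*(-186475 + L(-354)) + 269812) = (-6443 - 303751)*(((50632 - 1*(-16949)) + 78244)*(-186475 + (-3/7 + (⅐)*(-354))) + 269812) = -310194*(((50632 + 16949) + 78244)*(-186475 + (-3/7 - 354/7)) + 269812) = -310194*((67581 + 78244)*(-186475 - 51) + 269812) = -310194*(145825*(-186526) + 269812) = -310194*(-27200153950 + 269812) = -310194*(-27199884138) = 8437240860302772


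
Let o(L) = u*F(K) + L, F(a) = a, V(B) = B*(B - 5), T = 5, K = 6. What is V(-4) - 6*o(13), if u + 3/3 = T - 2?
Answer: -114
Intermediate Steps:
V(B) = B*(-5 + B)
u = 2 (u = -1 + (5 - 2) = -1 + 3 = 2)
o(L) = 12 + L (o(L) = 2*6 + L = 12 + L)
V(-4) - 6*o(13) = -4*(-5 - 4) - 6*(12 + 13) = -4*(-9) - 6*25 = 36 - 150 = -114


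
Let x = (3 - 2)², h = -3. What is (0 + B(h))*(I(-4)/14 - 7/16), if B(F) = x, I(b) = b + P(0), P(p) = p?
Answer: -81/112 ≈ -0.72321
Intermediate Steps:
I(b) = b (I(b) = b + 0 = b)
x = 1 (x = 1² = 1)
B(F) = 1
(0 + B(h))*(I(-4)/14 - 7/16) = (0 + 1)*(-4/14 - 7/16) = 1*(-4*1/14 - 7*1/16) = 1*(-2/7 - 7/16) = 1*(-81/112) = -81/112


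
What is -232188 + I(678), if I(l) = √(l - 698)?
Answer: -232188 + 2*I*√5 ≈ -2.3219e+5 + 4.4721*I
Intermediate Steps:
I(l) = √(-698 + l)
-232188 + I(678) = -232188 + √(-698 + 678) = -232188 + √(-20) = -232188 + 2*I*√5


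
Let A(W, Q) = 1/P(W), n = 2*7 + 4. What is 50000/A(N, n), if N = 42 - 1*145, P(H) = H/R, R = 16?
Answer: -321875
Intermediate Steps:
P(H) = H/16
N = -103 (N = 42 - 145 = -103)
n = 18 (n = 14 + 4 = 18)
A(W, Q) = 16/W (A(W, Q) = 1/(W/16) = 16/W)
50000/A(N, n) = 50000/((16/(-103))) = 50000/((16*(-1/103))) = 50000/(-16/103) = 50000*(-103/16) = -321875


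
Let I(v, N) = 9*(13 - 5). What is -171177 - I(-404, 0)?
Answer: -171249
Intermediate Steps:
I(v, N) = 72 (I(v, N) = 9*8 = 72)
-171177 - I(-404, 0) = -171177 - 1*72 = -171177 - 72 = -171249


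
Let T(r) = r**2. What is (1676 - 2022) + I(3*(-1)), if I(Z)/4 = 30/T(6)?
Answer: -1028/3 ≈ -342.67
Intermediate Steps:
I(Z) = 10/3 (I(Z) = 4*(30/(6**2)) = 4*(30/36) = 4*(30*(1/36)) = 4*(5/6) = 10/3)
(1676 - 2022) + I(3*(-1)) = (1676 - 2022) + 10/3 = -346 + 10/3 = -1028/3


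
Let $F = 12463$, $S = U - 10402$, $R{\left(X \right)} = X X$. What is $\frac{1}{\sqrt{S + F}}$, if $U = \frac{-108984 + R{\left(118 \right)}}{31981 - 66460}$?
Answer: $\frac{3 \sqrt{272599704849}}{71156279} \approx 0.022013$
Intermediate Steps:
$R{\left(X \right)} = X^{2}$
$U = \frac{95060}{34479}$ ($U = \frac{-108984 + 118^{2}}{31981 - 66460} = \frac{-108984 + 13924}{-34479} = \left(-95060\right) \left(- \frac{1}{34479}\right) = \frac{95060}{34479} \approx 2.757$)
$S = - \frac{358555498}{34479}$ ($S = \frac{95060}{34479} - 10402 = - \frac{358555498}{34479} \approx -10399.0$)
$\frac{1}{\sqrt{S + F}} = \frac{1}{\sqrt{- \frac{358555498}{34479} + 12463}} = \frac{1}{\sqrt{\frac{71156279}{34479}}} = \frac{1}{\frac{1}{11493} \sqrt{272599704849}} = \frac{3 \sqrt{272599704849}}{71156279}$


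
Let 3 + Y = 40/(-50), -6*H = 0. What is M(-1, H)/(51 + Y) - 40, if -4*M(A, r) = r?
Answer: -40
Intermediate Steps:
H = 0 (H = -⅙*0 = 0)
M(A, r) = -r/4
Y = -19/5 (Y = -3 + 40/(-50) = -3 + 40*(-1/50) = -3 - ⅘ = -19/5 ≈ -3.8000)
M(-1, H)/(51 + Y) - 40 = (-¼*0)/(51 - 19/5) - 40 = 0/(236/5) - 40 = 0*(5/236) - 40 = 0 - 40 = -40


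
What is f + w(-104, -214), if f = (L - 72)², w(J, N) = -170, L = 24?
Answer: 2134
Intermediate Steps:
f = 2304 (f = (24 - 72)² = (-48)² = 2304)
f + w(-104, -214) = 2304 - 170 = 2134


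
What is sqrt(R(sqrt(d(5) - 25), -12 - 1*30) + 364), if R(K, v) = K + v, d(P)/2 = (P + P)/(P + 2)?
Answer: sqrt(15778 + 7*I*sqrt(1085))/7 ≈ 17.945 + 0.13111*I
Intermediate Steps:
d(P) = 4*P/(2 + P) (d(P) = 2*((P + P)/(P + 2)) = 2*((2*P)/(2 + P)) = 2*(2*P/(2 + P)) = 4*P/(2 + P))
sqrt(R(sqrt(d(5) - 25), -12 - 1*30) + 364) = sqrt((sqrt(4*5/(2 + 5) - 25) + (-12 - 1*30)) + 364) = sqrt((sqrt(4*5/7 - 25) + (-12 - 30)) + 364) = sqrt((sqrt(4*5*(1/7) - 25) - 42) + 364) = sqrt((sqrt(20/7 - 25) - 42) + 364) = sqrt((sqrt(-155/7) - 42) + 364) = sqrt((I*sqrt(1085)/7 - 42) + 364) = sqrt((-42 + I*sqrt(1085)/7) + 364) = sqrt(322 + I*sqrt(1085)/7)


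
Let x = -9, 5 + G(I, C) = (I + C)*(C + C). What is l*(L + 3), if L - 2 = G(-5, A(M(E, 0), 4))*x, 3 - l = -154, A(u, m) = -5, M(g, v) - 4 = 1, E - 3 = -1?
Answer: -133450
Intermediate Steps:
E = 2 (E = 3 - 1 = 2)
M(g, v) = 5 (M(g, v) = 4 + 1 = 5)
l = 157 (l = 3 - 1*(-154) = 3 + 154 = 157)
G(I, C) = -5 + 2*C*(C + I) (G(I, C) = -5 + (I + C)*(C + C) = -5 + (C + I)*(2*C) = -5 + 2*C*(C + I))
L = -853 (L = 2 + (-5 + 2*(-5)² + 2*(-5)*(-5))*(-9) = 2 + (-5 + 2*25 + 50)*(-9) = 2 + (-5 + 50 + 50)*(-9) = 2 + 95*(-9) = 2 - 855 = -853)
l*(L + 3) = 157*(-853 + 3) = 157*(-850) = -133450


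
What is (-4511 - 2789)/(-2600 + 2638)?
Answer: -3650/19 ≈ -192.11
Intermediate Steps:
(-4511 - 2789)/(-2600 + 2638) = -7300/38 = -7300*1/38 = -3650/19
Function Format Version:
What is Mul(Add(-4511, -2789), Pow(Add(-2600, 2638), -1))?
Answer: Rational(-3650, 19) ≈ -192.11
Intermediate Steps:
Mul(Add(-4511, -2789), Pow(Add(-2600, 2638), -1)) = Mul(-7300, Pow(38, -1)) = Mul(-7300, Rational(1, 38)) = Rational(-3650, 19)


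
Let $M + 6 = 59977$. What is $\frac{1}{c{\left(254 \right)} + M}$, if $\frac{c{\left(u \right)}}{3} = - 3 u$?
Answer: $\frac{1}{57685} \approx 1.7336 \cdot 10^{-5}$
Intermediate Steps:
$M = 59971$ ($M = -6 + 59977 = 59971$)
$c{\left(u \right)} = - 9 u$ ($c{\left(u \right)} = 3 \left(- 3 u\right) = - 9 u$)
$\frac{1}{c{\left(254 \right)} + M} = \frac{1}{\left(-9\right) 254 + 59971} = \frac{1}{-2286 + 59971} = \frac{1}{57685}$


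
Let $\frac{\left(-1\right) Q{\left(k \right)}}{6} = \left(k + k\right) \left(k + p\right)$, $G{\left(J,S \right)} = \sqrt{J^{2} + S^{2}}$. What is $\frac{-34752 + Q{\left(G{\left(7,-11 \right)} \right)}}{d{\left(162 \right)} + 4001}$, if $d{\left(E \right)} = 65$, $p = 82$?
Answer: $- \frac{18396}{2033} - \frac{492 \sqrt{170}}{2033} \approx -12.204$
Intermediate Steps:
$Q{\left(k \right)} = - 12 k \left(82 + k\right)$ ($Q{\left(k \right)} = - 6 \left(k + k\right) \left(k + 82\right) = - 6 \cdot 2 k \left(82 + k\right) = - 12 k \left(82 + k\right)$)
$\frac{-34752 + Q{\left(G{\left(7,-11 \right)} \right)}}{d{\left(162 \right)} + 4001} = \frac{-34752 - 12 \sqrt{7^{2} + \left(-11\right)^{2}} \left(82 + \sqrt{7^{2} + \left(-11\right)^{2}}\right)}{65 + 4001} = \frac{-34752 - 12 \sqrt{49 + 121} \left(82 + \sqrt{49 + 121}\right)}{4066} = \left(-34752 - 12 \sqrt{170} \left(82 + \sqrt{170}\right)\right) \frac{1}{4066} = - \frac{17376}{2033} - \frac{6 \sqrt{170} \left(82 + \sqrt{170}\right)}{2033}$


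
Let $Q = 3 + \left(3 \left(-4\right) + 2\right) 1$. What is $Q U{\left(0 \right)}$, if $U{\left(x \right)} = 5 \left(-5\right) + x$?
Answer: $175$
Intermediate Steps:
$Q = -7$ ($Q = 3 + \left(-12 + 2\right) 1 = 3 - 10 = -7$)
$U{\left(x \right)} = -25 + x$
$Q U{\left(0 \right)} = - 7 \left(-25 + 0\right) = \left(-7\right) \left(-25\right) = 175$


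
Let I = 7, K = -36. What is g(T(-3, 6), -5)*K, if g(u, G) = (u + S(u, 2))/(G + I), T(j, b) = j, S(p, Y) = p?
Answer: 108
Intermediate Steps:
g(u, G) = 2*u/(7 + G) (g(u, G) = (u + u)/(G + 7) = (2*u)/(7 + G) = 2*u/(7 + G))
g(T(-3, 6), -5)*K = (2*(-3)/(7 - 5))*(-36) = (2*(-3)/2)*(-36) = (2*(-3)*(½))*(-36) = -3*(-36) = 108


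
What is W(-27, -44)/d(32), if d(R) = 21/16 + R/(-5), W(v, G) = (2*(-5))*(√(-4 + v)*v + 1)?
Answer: 800/407 - 21600*I*√31/407 ≈ 1.9656 - 295.49*I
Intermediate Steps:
W(v, G) = -10 - 10*v*√(-4 + v) (W(v, G) = -10*(v*√(-4 + v) + 1) = -10*(1 + v*√(-4 + v)) = -10 - 10*v*√(-4 + v))
d(R) = 21/16 - R/5 (d(R) = 21*(1/16) + R*(-⅕) = 21/16 - R/5)
W(-27, -44)/d(32) = (-10 - 10*(-27)*√(-4 - 27))/(21/16 - ⅕*32) = (-10 - 10*(-27)*√(-31))/(21/16 - 32/5) = (-10 - 10*(-27)*I*√31)/(-407/80) = (-10 + 270*I*√31)*(-80/407) = 800/407 - 21600*I*√31/407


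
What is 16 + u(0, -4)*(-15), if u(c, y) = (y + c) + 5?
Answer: 1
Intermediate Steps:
u(c, y) = 5 + c + y (u(c, y) = (c + y) + 5 = 5 + c + y)
16 + u(0, -4)*(-15) = 16 + (5 + 0 - 4)*(-15) = 16 + 1*(-15) = 16 - 15 = 1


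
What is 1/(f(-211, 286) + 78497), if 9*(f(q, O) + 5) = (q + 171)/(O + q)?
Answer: 135/10596412 ≈ 1.2740e-5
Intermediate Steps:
f(q, O) = -5 + (171 + q)/(9*(O + q)) (f(q, O) = -5 + ((q + 171)/(O + q))/9 = -5 + ((171 + q)/(O + q))/9 = -5 + (171 + q)/(9*(O + q)))
1/(f(-211, 286) + 78497) = 1/((19 - 5*286 - 44/9*(-211))/(286 - 211) + 78497) = 1/((19 - 1430 + 9284/9)/75 + 78497) = 1/((1/75)*(-3415/9) + 78497) = 1/(-683/135 + 78497) = 1/(10596412/135) = 135/10596412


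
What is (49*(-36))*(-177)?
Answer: 312228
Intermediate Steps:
(49*(-36))*(-177) = -1764*(-177) = 312228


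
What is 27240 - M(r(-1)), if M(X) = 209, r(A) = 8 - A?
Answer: 27031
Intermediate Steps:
27240 - M(r(-1)) = 27240 - 1*209 = 27240 - 209 = 27031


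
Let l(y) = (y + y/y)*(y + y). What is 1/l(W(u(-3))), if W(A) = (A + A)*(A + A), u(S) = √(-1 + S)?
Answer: 1/480 ≈ 0.0020833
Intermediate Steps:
W(A) = 4*A² (W(A) = (2*A)*(2*A) = 4*A²)
l(y) = 2*y*(1 + y) (l(y) = (y + 1)*(2*y) = (1 + y)*(2*y) = 2*y*(1 + y))
1/l(W(u(-3))) = 1/(2*(4*(√(-1 - 3))²)*(1 + 4*(√(-1 - 3))²)) = 1/(2*(4*(√(-4))²)*(1 + 4*(√(-4))²)) = 1/(2*(4*(2*I)²)*(1 + 4*(2*I)²)) = 1/(2*(4*(-4))*(1 + 4*(-4))) = 1/(2*(-16)*(1 - 16)) = 1/(2*(-16)*(-15)) = 1/480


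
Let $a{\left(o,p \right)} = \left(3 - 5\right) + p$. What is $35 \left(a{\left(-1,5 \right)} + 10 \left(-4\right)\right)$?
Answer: $-1295$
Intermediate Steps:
$a{\left(o,p \right)} = -2 + p$
$35 \left(a{\left(-1,5 \right)} + 10 \left(-4\right)\right) = 35 \left(\left(-2 + 5\right) + 10 \left(-4\right)\right) = 35 \left(3 - 40\right) = 35 \left(-37\right) = -1295$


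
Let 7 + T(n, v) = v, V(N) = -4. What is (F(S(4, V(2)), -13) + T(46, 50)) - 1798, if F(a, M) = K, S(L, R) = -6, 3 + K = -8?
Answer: -1766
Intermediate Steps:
K = -11 (K = -3 - 8 = -11)
T(n, v) = -7 + v
F(a, M) = -11
(F(S(4, V(2)), -13) + T(46, 50)) - 1798 = (-11 + (-7 + 50)) - 1798 = (-11 + 43) - 1798 = 32 - 1798 = -1766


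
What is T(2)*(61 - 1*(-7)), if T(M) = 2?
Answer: 136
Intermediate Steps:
T(2)*(61 - 1*(-7)) = 2*(61 - 1*(-7)) = 2*(61 + 7) = 2*68 = 136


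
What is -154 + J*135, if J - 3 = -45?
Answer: -5824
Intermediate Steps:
J = -42 (J = 3 - 45 = -42)
-154 + J*135 = -154 - 42*135 = -154 - 5670 = -5824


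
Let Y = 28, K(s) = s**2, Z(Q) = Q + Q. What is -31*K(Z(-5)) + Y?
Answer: -3072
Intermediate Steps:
Z(Q) = 2*Q
-31*K(Z(-5)) + Y = -31*(2*(-5))**2 + 28 = -31*(-10)**2 + 28 = -31*100 + 28 = -3100 + 28 = -3072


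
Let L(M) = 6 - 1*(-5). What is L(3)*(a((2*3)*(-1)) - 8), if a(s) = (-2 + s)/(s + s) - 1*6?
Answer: -440/3 ≈ -146.67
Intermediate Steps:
a(s) = -6 + (-2 + s)/(2*s) (a(s) = (-2 + s)/((2*s)) - 6 = (-2 + s)*(1/(2*s)) - 6 = (-2 + s)/(2*s) - 6 = -6 + (-2 + s)/(2*s))
L(M) = 11 (L(M) = 6 + 5 = 11)
L(3)*(a((2*3)*(-1)) - 8) = 11*((-11/2 - 1/((2*3)*(-1))) - 8) = 11*((-11/2 - 1/(6*(-1))) - 8) = 11*((-11/2 - 1/(-6)) - 8) = 11*((-11/2 - 1*(-1/6)) - 8) = 11*((-11/2 + 1/6) - 8) = 11*(-16/3 - 8) = 11*(-40/3) = -440/3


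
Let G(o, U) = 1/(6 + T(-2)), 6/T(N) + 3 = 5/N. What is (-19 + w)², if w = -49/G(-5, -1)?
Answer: 8151025/121 ≈ 67364.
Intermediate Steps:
T(N) = 6/(-3 + 5/N)
G(o, U) = 11/54 (G(o, U) = 1/(6 - 6*(-2)/(-5 + 3*(-2))) = 1/(6 - 6*(-2)/(-5 - 6)) = 1/(6 - 6*(-2)/(-11)) = 1/(6 - 6*(-2)*(-1/11)) = 1/(6 - 12/11) = 1/(54/11) = 11/54)
w = -2646/11 (w = -49/11/54 = -49*54/11 = -2646/11 ≈ -240.55)
(-19 + w)² = (-19 - 2646/11)² = (-2855/11)² = 8151025/121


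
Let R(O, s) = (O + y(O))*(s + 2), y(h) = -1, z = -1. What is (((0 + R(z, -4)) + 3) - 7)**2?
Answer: 0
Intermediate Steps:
R(O, s) = (-1 + O)*(2 + s) (R(O, s) = (O - 1)*(s + 2) = (-1 + O)*(2 + s))
(((0 + R(z, -4)) + 3) - 7)**2 = (((0 + (-2 - 1*(-4) + 2*(-1) - 1*(-4))) + 3) - 7)**2 = (((0 + (-2 + 4 - 2 + 4)) + 3) - 7)**2 = (((0 + 4) + 3) - 7)**2 = ((4 + 3) - 7)**2 = (7 - 7)**2 = 0**2 = 0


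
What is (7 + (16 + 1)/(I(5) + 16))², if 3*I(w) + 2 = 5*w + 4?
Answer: 36864/625 ≈ 58.982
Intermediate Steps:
I(w) = ⅔ + 5*w/3 (I(w) = -⅔ + (5*w + 4)/3 = -⅔ + (4 + 5*w)/3 = -⅔ + (4/3 + 5*w/3) = ⅔ + 5*w/3)
(7 + (16 + 1)/(I(5) + 16))² = (7 + (16 + 1)/((⅔ + (5/3)*5) + 16))² = (7 + 17/((⅔ + 25/3) + 16))² = (7 + 17/(9 + 16))² = (7 + 17/25)² = (192/25)² = 36864/625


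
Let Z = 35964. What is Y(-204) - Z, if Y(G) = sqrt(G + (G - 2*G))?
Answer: -35964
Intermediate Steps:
Y(G) = 0 (Y(G) = sqrt(G - G) = sqrt(0) = 0)
Y(-204) - Z = 0 - 1*35964 = 0 - 35964 = -35964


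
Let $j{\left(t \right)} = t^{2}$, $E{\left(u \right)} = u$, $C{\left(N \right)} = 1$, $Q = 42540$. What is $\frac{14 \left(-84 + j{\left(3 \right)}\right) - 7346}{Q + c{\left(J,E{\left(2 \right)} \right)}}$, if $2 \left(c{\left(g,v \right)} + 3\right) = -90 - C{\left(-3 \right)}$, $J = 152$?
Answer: $- \frac{16792}{84983} \approx -0.19759$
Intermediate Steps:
$c{\left(g,v \right)} = - \frac{97}{2}$ ($c{\left(g,v \right)} = -3 + \frac{-90 - 1}{2} = -3 + \frac{1}{2} \left(-91\right) = -3 - \frac{91}{2} = - \frac{97}{2}$)
$\frac{14 \left(-84 + j{\left(3 \right)}\right) - 7346}{Q + c{\left(J,E{\left(2 \right)} \right)}} = \frac{14 \left(-84 + 3^{2}\right) - 7346}{42540 - \frac{97}{2}} = \frac{14 \left(-84 + 9\right) - 7346}{\frac{84983}{2}} = \left(14 \left(-75\right) - 7346\right) \frac{2}{84983} = \left(-1050 - 7346\right) \frac{2}{84983} = \left(-8396\right) \frac{2}{84983} = - \frac{16792}{84983}$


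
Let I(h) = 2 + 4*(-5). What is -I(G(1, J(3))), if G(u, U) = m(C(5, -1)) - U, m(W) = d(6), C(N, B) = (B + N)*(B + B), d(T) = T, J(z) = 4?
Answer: 18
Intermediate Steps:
C(N, B) = 2*B*(B + N) (C(N, B) = (B + N)*(2*B) = 2*B*(B + N))
m(W) = 6
G(u, U) = 6 - U
I(h) = -18 (I(h) = 2 - 20 = -18)
-I(G(1, J(3))) = -1*(-18) = 18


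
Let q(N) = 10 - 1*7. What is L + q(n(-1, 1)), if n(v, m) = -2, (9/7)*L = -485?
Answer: -3368/9 ≈ -374.22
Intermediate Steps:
L = -3395/9 (L = (7/9)*(-485) = -3395/9 ≈ -377.22)
q(N) = 3 (q(N) = 10 - 7 = 3)
L + q(n(-1, 1)) = -3395/9 + 3 = -3368/9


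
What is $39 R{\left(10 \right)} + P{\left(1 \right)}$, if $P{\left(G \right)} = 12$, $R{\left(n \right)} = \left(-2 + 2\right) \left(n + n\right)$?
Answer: $12$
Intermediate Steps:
$R{\left(n \right)} = 0$ ($R{\left(n \right)} = 0 \cdot 2 n = 0$)
$39 R{\left(10 \right)} + P{\left(1 \right)} = 39 \cdot 0 + 12 = 0 + 12 = 12$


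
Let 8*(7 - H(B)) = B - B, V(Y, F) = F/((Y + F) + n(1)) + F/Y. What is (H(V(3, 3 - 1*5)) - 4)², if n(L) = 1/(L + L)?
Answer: 9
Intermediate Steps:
n(L) = 1/(2*L)
V(Y, F) = F/Y + F/(½ + F + Y) (V(Y, F) = F/((Y + F) + (½)/1) + F/Y = F/((F + Y) + (½)*1) + F/Y = F/((F + Y) + ½) + F/Y = F/(½ + F + Y) + F/Y = F/Y + F/(½ + F + Y))
H(B) = 7 (H(B) = 7 - (B - B)/8 = 7 - ⅛*0 = 7 + 0 = 7)
(H(V(3, 3 - 1*5)) - 4)² = (7 - 4)² = 3² = 9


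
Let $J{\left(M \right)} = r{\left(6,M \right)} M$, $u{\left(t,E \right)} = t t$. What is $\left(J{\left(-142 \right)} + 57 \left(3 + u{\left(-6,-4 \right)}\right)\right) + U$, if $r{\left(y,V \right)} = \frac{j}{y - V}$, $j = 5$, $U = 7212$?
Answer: $\frac{697835}{74} \approx 9430.2$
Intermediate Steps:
$u{\left(t,E \right)} = t^{2}$
$r{\left(y,V \right)} = \frac{5}{y - V}$
$J{\left(M \right)} = \frac{5 M}{6 - M}$ ($J{\left(M \right)} = \frac{5}{6 - M} M = \frac{5 M}{6 - M}$)
$\left(J{\left(-142 \right)} + 57 \left(3 + u{\left(-6,-4 \right)}\right)\right) + U = \left(\left(-5\right) \left(-142\right) \frac{1}{-6 - 142} + 57 \left(3 + \left(-6\right)^{2}\right)\right) + 7212 = \left(\left(-5\right) \left(-142\right) \frac{1}{-148} + 57 \left(3 + 36\right)\right) + 7212 = \left(\left(-5\right) \left(-142\right) \left(- \frac{1}{148}\right) + 57 \cdot 39\right) + 7212 = \left(- \frac{355}{74} + 2223\right) + 7212 = \frac{164147}{74} + 7212 = \frac{697835}{74}$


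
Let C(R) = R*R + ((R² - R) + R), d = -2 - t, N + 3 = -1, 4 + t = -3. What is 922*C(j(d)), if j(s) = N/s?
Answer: 29504/25 ≈ 1180.2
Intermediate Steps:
t = -7 (t = -4 - 3 = -7)
N = -4 (N = -3 - 1 = -4)
d = 5 (d = -2 - 1*(-7) = -2 + 7 = 5)
j(s) = -4/s
C(R) = 2*R² (C(R) = R² + R² = 2*R²)
922*C(j(d)) = 922*(2*(-4/5)²) = 922*(2*(-4*⅕)²) = 922*(2*(-⅘)²) = 922*(2*(16/25)) = 922*(32/25) = 29504/25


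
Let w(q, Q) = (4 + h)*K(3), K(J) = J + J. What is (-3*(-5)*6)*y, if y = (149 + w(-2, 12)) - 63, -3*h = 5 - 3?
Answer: 9540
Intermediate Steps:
K(J) = 2*J
h = -2/3 (h = -(5 - 3)/3 = -1/3*2 = -2/3 ≈ -0.66667)
w(q, Q) = 20 (w(q, Q) = (4 - 2/3)*(2*3) = (10/3)*6 = 20)
y = 106 (y = (149 + 20) - 63 = 169 - 63 = 106)
(-3*(-5)*6)*y = (-3*(-5)*6)*106 = (15*6)*106 = 90*106 = 9540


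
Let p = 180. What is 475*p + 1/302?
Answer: 25821001/302 ≈ 85500.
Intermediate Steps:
475*p + 1/302 = 475*180 + 1/302 = 85500 + 1/302 = 25821001/302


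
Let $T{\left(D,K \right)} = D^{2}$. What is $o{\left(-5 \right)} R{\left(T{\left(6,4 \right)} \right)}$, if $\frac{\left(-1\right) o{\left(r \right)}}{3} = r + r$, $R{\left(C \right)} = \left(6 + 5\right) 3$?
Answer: $990$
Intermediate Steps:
$R{\left(C \right)} = 33$ ($R{\left(C \right)} = 11 \cdot 3 = 33$)
$o{\left(r \right)} = - 6 r$ ($o{\left(r \right)} = - 3 \left(r + r\right) = - 3 \cdot 2 r = - 6 r$)
$o{\left(-5 \right)} R{\left(T{\left(6,4 \right)} \right)} = \left(-6\right) \left(-5\right) 33 = 30 \cdot 33 = 990$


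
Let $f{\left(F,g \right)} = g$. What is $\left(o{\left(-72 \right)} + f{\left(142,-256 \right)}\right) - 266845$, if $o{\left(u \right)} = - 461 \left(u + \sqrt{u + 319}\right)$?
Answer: $-233909 - 461 \sqrt{247} \approx -2.4115 \cdot 10^{5}$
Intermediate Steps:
$o{\left(u \right)} = - 461 u - 461 \sqrt{319 + u}$ ($o{\left(u \right)} = - 461 \left(u + \sqrt{319 + u}\right) = - 461 u - 461 \sqrt{319 + u}$)
$\left(o{\left(-72 \right)} + f{\left(142,-256 \right)}\right) - 266845 = \left(\left(\left(-461\right) \left(-72\right) - 461 \sqrt{319 - 72}\right) - 256\right) - 266845 = \left(\left(33192 - 461 \sqrt{247}\right) - 256\right) - 266845 = \left(32936 - 461 \sqrt{247}\right) - 266845 = -233909 - 461 \sqrt{247}$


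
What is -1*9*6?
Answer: -54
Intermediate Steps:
-1*9*6 = -9*6 = -54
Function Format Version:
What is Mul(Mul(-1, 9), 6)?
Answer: -54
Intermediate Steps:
Mul(Mul(-1, 9), 6) = Mul(-9, 6) = -54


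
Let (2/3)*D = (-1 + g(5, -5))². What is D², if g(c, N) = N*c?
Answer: 1028196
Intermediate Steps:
D = 1014 (D = 3*(-1 - 5*5)²/2 = 3*(-1 - 25)²/2 = (3/2)*(-26)² = (3/2)*676 = 1014)
D² = 1014² = 1028196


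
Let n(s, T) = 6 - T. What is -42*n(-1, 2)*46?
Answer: -7728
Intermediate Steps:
-42*n(-1, 2)*46 = -42*(6 - 1*2)*46 = -42*(6 - 2)*46 = -42*4*46 = -168*46 = -7728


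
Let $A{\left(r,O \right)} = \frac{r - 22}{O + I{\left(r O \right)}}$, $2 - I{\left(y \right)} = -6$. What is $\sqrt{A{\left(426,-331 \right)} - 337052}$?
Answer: $\frac{1610 i \sqrt{13566}}{323} \approx 580.56 i$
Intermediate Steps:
$I{\left(y \right)} = 8$ ($I{\left(y \right)} = 2 - -6 = 2 + 6 = 8$)
$A{\left(r,O \right)} = \frac{-22 + r}{8 + O}$ ($A{\left(r,O \right)} = \frac{r - 22}{O + 8} = \frac{-22 + r}{8 + O}$)
$\sqrt{A{\left(426,-331 \right)} - 337052} = \sqrt{\frac{-22 + 426}{8 - 331} - 337052} = \sqrt{\frac{1}{-323} \cdot 404 - 337052} = \sqrt{\left(- \frac{1}{323}\right) 404 - 337052} = \sqrt{- \frac{404}{323} - 337052} = \sqrt{- \frac{108868200}{323}} = \frac{1610 i \sqrt{13566}}{323}$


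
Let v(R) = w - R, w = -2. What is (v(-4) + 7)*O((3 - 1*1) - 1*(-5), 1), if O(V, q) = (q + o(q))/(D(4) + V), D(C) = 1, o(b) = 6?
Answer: 63/8 ≈ 7.8750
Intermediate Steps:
v(R) = -2 - R
O(V, q) = (6 + q)/(1 + V) (O(V, q) = (q + 6)/(1 + V) = (6 + q)/(1 + V))
(v(-4) + 7)*O((3 - 1*1) - 1*(-5), 1) = ((-2 - 1*(-4)) + 7)*((6 + 1)/(1 + ((3 - 1*1) - 1*(-5)))) = ((-2 + 4) + 7)*(7/(1 + ((3 - 1) + 5))) = (2 + 7)*(7/(1 + (2 + 5))) = 9*(7/(1 + 7)) = 9*(7/8) = 63/8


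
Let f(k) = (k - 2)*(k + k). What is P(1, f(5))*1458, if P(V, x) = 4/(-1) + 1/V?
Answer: -4374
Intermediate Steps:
f(k) = 2*k*(-2 + k) (f(k) = (-2 + k)*(2*k) = 2*k*(-2 + k))
P(V, x) = -4 + 1/V (P(V, x) = 4*(-1) + 1/V = -4 + 1/V)
P(1, f(5))*1458 = (-4 + 1/1)*1458 = (-4 + 1)*1458 = -3*1458 = -4374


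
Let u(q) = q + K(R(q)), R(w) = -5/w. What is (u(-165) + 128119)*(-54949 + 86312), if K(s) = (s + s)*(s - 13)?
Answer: 4370153351150/1089 ≈ 4.0130e+9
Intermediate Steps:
K(s) = 2*s*(-13 + s) (K(s) = (2*s)*(-13 + s) = 2*s*(-13 + s))
u(q) = q - 10*(-13 - 5/q)/q (u(q) = q + 2*(-5/q)*(-13 - 5/q) = q - 10*(-13 - 5/q)/q)
(u(-165) + 128119)*(-54949 + 86312) = ((-165 + 50/(-165)² + 130/(-165)) + 128119)*(-54949 + 86312) = ((-165 + 50*(1/27225) + 130*(-1/165)) + 128119)*31363 = ((-165 + 2/1089 - 26/33) + 128119)*31363 = (-180541/1089 + 128119)*31363 = (139341050/1089)*31363 = 4370153351150/1089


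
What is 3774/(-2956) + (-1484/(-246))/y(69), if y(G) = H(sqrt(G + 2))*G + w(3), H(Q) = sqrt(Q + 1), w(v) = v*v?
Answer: -4548217309891/3562855349934 - 8874320*sqrt(1 + sqrt(71))/7231776759 - 392518*sqrt(71)/2410592253 + 9027914*sqrt(71)*sqrt(1 + sqrt(71))/7231776759 ≈ -1.2494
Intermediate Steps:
w(v) = v**2
H(Q) = sqrt(1 + Q)
y(G) = 9 + G*sqrt(1 + sqrt(2 + G)) (y(G) = sqrt(1 + sqrt(G + 2))*G + 3**2 = sqrt(1 + sqrt(2 + G))*G + 9 = G*sqrt(1 + sqrt(2 + G)) + 9 = 9 + G*sqrt(1 + sqrt(2 + G)))
3774/(-2956) + (-1484/(-246))/y(69) = 3774/(-2956) + (-1484/(-246))/(9 + 69*sqrt(1 + sqrt(2 + 69))) = 3774*(-1/2956) + (-1484*(-1/246))/(9 + 69*sqrt(1 + sqrt(71))) = -1887/1478 + 742/(123*(9 + 69*sqrt(1 + sqrt(71))))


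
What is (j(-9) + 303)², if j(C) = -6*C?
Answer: 127449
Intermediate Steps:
(j(-9) + 303)² = (-6*(-9) + 303)² = (54 + 303)² = 357² = 127449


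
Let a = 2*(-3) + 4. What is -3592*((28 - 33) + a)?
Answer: 25144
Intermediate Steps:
a = -2 (a = -6 + 4 = -2)
-3592*((28 - 33) + a) = -3592*((28 - 33) - 2) = -3592*(-5 - 2) = -3592*(-7) = 25144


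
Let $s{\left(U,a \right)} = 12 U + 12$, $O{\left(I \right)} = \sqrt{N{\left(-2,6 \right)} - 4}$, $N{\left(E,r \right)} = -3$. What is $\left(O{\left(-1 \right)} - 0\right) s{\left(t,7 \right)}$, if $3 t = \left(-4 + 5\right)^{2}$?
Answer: $16 i \sqrt{7} \approx 42.332 i$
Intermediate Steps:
$O{\left(I \right)} = i \sqrt{7}$ ($O{\left(I \right)} = \sqrt{-3 - 4} = \sqrt{-7} = i \sqrt{7}$)
$t = \frac{1}{3}$ ($t = \frac{\left(-4 + 5\right)^{2}}{3} = \frac{1^{2}}{3} = \frac{1}{3} \cdot 1 = \frac{1}{3} \approx 0.33333$)
$s{\left(U,a \right)} = 12 + 12 U$
$\left(O{\left(-1 \right)} - 0\right) s{\left(t,7 \right)} = \left(i \sqrt{7} - 0\right) \left(12 + 12 \cdot \frac{1}{3}\right) = \left(i \sqrt{7} + 0\right) \left(12 + 4\right) = i \sqrt{7} \cdot 16 = 16 i \sqrt{7}$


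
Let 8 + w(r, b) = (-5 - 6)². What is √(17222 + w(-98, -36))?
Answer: √17335 ≈ 131.66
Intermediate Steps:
w(r, b) = 113 (w(r, b) = -8 + (-5 - 6)² = -8 + (-11)² = -8 + 121 = 113)
√(17222 + w(-98, -36)) = √(17222 + 113) = √17335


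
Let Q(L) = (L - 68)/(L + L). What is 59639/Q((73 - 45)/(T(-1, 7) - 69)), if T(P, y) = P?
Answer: 119278/171 ≈ 697.53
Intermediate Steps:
Q(L) = (-68 + L)/(2*L) (Q(L) = (-68 + L)/((2*L)) = (-68 + L)*(1/(2*L)) = (-68 + L)/(2*L))
59639/Q((73 - 45)/(T(-1, 7) - 69)) = 59639/(((-68 + (73 - 45)/(-1 - 69))/(2*(((73 - 45)/(-1 - 69)))))) = 59639/(((-68 + 28/(-70))/(2*((28/(-70)))))) = 59639/(((-68 + 28*(-1/70))/(2*((28*(-1/70)))))) = 59639/(((-68 - 2/5)/(2*(-2/5)))) = 59639/(((1/2)*(-5/2)*(-342/5))) = 59639/(171/2) = 59639*(2/171) = 119278/171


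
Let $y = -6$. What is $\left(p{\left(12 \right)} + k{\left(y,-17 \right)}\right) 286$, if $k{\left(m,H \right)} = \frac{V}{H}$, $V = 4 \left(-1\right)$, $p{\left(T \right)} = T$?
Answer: $\frac{59488}{17} \approx 3499.3$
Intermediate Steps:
$V = -4$
$k{\left(m,H \right)} = - \frac{4}{H}$
$\left(p{\left(12 \right)} + k{\left(y,-17 \right)}\right) 286 = \left(12 - \frac{4}{-17}\right) 286 = \left(12 - - \frac{4}{17}\right) 286 = \left(12 + \frac{4}{17}\right) 286 = \frac{208}{17} \cdot 286 = \frac{59488}{17}$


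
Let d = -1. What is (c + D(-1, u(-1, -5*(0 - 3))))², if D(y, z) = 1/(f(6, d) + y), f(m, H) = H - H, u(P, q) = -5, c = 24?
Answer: 529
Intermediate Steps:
f(m, H) = 0
D(y, z) = 1/y (D(y, z) = 1/(0 + y) = 1/y)
(c + D(-1, u(-1, -5*(0 - 3))))² = (24 + 1/(-1))² = (24 - 1)² = 23² = 529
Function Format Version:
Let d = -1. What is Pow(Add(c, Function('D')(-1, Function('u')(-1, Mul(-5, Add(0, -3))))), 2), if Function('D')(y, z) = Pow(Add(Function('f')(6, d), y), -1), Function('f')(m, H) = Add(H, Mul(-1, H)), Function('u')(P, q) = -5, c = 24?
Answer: 529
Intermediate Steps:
Function('f')(m, H) = 0
Function('D')(y, z) = Pow(y, -1) (Function('D')(y, z) = Pow(Add(0, y), -1) = Pow(y, -1))
Pow(Add(c, Function('D')(-1, Function('u')(-1, Mul(-5, Add(0, -3))))), 2) = Pow(Add(24, Pow(-1, -1)), 2) = Pow(Add(24, -1), 2) = Pow(23, 2) = 529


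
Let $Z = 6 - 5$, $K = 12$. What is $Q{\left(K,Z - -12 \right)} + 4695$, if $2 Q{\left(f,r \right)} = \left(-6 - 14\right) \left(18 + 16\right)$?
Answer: $4355$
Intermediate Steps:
$Z = 1$ ($Z = 6 - 5 = 1$)
$Q{\left(f,r \right)} = -340$ ($Q{\left(f,r \right)} = \frac{\left(-6 - 14\right) \left(18 + 16\right)}{2} = \frac{\left(-20\right) 34}{2} = \frac{1}{2} \left(-680\right) = -340$)
$Q{\left(K,Z - -12 \right)} + 4695 = -340 + 4695 = 4355$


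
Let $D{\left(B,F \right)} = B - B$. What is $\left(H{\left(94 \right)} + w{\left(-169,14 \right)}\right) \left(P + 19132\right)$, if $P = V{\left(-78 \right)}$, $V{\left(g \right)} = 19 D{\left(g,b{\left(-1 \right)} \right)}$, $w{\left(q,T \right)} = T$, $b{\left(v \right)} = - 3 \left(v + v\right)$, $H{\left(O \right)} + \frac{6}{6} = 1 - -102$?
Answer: $2219312$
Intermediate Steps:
$H{\left(O \right)} = 102$ ($H{\left(O \right)} = -1 + \left(1 - -102\right) = -1 + \left(1 + 102\right) = -1 + 103 = 102$)
$b{\left(v \right)} = - 6 v$ ($b{\left(v \right)} = - 3 \cdot 2 v = - 6 v$)
$D{\left(B,F \right)} = 0$
$V{\left(g \right)} = 0$ ($V{\left(g \right)} = 19 \cdot 0 = 0$)
$P = 0$
$\left(H{\left(94 \right)} + w{\left(-169,14 \right)}\right) \left(P + 19132\right) = \left(102 + 14\right) \left(0 + 19132\right) = 116 \cdot 19132 = 2219312$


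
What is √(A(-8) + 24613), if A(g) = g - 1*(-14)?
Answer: √24619 ≈ 156.90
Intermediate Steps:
A(g) = 14 + g (A(g) = g + 14 = 14 + g)
√(A(-8) + 24613) = √((14 - 8) + 24613) = √(6 + 24613) = √24619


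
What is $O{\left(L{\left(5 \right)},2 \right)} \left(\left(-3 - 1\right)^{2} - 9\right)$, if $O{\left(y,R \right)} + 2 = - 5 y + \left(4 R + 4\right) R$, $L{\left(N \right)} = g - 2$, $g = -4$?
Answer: $364$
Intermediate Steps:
$L{\left(N \right)} = -6$ ($L{\left(N \right)} = -4 - 2 = -6$)
$O{\left(y,R \right)} = -2 - 5 y + R \left(4 + 4 R\right)$ ($O{\left(y,R \right)} = -2 + \left(- 5 y + \left(4 R + 4\right) R\right) = -2 + \left(- 5 y + \left(4 + 4 R\right) R\right) = -2 + \left(- 5 y + R \left(4 + 4 R\right)\right) = -2 - 5 y + R \left(4 + 4 R\right)$)
$O{\left(L{\left(5 \right)},2 \right)} \left(\left(-3 - 1\right)^{2} - 9\right) = \left(-2 - -30 + 4 \cdot 2 + 4 \cdot 2^{2}\right) \left(\left(-3 - 1\right)^{2} - 9\right) = \left(-2 + 30 + 8 + 4 \cdot 4\right) \left(\left(-4\right)^{2} - 9\right) = \left(-2 + 30 + 8 + 16\right) \left(16 - 9\right) = 52 \cdot 7 = 364$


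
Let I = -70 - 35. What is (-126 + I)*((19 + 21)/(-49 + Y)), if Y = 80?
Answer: -9240/31 ≈ -298.06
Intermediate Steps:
I = -105
(-126 + I)*((19 + 21)/(-49 + Y)) = (-126 - 105)*((19 + 21)/(-49 + 80)) = -9240/31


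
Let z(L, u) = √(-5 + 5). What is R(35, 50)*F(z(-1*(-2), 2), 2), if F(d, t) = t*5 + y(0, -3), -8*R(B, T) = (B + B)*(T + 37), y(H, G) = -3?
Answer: -21315/4 ≈ -5328.8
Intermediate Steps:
R(B, T) = -B*(37 + T)/4 (R(B, T) = -(B + B)*(T + 37)/8 = -2*B*(37 + T)/8 = -B*(37 + T)/4)
z(L, u) = 0 (z(L, u) = √0 = 0)
F(d, t) = -3 + 5*t (F(d, t) = t*5 - 3 = 5*t - 3 = -3 + 5*t)
R(35, 50)*F(z(-1*(-2), 2), 2) = (-¼*35*(37 + 50))*(-3 + 5*2) = (-¼*35*87)*(-3 + 10) = -3045/4*7 = -21315/4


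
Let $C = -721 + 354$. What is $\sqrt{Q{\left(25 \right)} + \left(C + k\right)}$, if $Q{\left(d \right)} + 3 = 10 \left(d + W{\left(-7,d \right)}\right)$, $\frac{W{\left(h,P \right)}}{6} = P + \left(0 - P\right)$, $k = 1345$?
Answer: $35$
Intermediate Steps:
$C = -367$
$W{\left(h,P \right)} = 0$ ($W{\left(h,P \right)} = 6 \left(P + \left(0 - P\right)\right) = 6 \left(P - P\right) = 6 \cdot 0 = 0$)
$Q{\left(d \right)} = -3 + 10 d$ ($Q{\left(d \right)} = -3 + 10 \left(d + 0\right) = -3 + 10 d$)
$\sqrt{Q{\left(25 \right)} + \left(C + k\right)} = \sqrt{\left(-3 + 10 \cdot 25\right) + \left(-367 + 1345\right)} = \sqrt{\left(-3 + 250\right) + 978} = \sqrt{247 + 978} = \sqrt{1225} = 35$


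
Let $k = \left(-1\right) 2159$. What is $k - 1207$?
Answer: $-3366$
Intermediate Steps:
$k = -2159$
$k - 1207 = -2159 - 1207 = -3366$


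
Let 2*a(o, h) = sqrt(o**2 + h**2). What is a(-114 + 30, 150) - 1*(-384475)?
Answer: 384475 + 3*sqrt(821) ≈ 3.8456e+5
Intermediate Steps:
a(o, h) = sqrt(h**2 + o**2)/2 (a(o, h) = sqrt(o**2 + h**2)/2 = sqrt(h**2 + o**2)/2)
a(-114 + 30, 150) - 1*(-384475) = sqrt(150**2 + (-114 + 30)**2)/2 - 1*(-384475) = sqrt(22500 + (-84)**2)/2 + 384475 = sqrt(22500 + 7056)/2 + 384475 = sqrt(29556)/2 + 384475 = (6*sqrt(821))/2 + 384475 = 3*sqrt(821) + 384475 = 384475 + 3*sqrt(821)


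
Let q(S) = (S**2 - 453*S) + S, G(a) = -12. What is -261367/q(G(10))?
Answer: -261367/5568 ≈ -46.941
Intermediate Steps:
q(S) = S**2 - 452*S
-261367/q(G(10)) = -261367*(-1/(12*(-452 - 12))) = -261367/((-12*(-464))) = -261367/5568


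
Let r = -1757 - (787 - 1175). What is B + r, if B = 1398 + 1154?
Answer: 1183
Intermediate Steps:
B = 2552
r = -1369 (r = -1757 - 1*(-388) = -1757 + 388 = -1369)
B + r = 2552 - 1369 = 1183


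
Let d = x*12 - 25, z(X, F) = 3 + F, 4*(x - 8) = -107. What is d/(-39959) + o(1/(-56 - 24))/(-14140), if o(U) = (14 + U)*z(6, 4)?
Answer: -4314121/6457374400 ≈ -0.00066809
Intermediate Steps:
x = -75/4 (x = 8 + (1/4)*(-107) = 8 - 107/4 = -75/4 ≈ -18.750)
o(U) = 98 + 7*U (o(U) = (14 + U)*(3 + 4) = (14 + U)*7 = 98 + 7*U)
d = -250 (d = -75/4*12 - 25 = -225 - 25 = -250)
d/(-39959) + o(1/(-56 - 24))/(-14140) = -250/(-39959) + (98 + 7/(-56 - 24))/(-14140) = -250*(-1/39959) + (98 + 7/(-80))*(-1/14140) = 250/39959 + (98 + 7*(-1/80))*(-1/14140) = 250/39959 + (98 - 7/80)*(-1/14140) = 250/39959 + (7833/80)*(-1/14140) = 250/39959 - 1119/161600 = -4314121/6457374400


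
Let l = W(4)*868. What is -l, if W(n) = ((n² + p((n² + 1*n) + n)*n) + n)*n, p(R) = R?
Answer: -402752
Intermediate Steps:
W(n) = n*(n + n² + n*(n² + 2*n)) (W(n) = ((n² + ((n² + 1*n) + n)*n) + n)*n = ((n² + ((n² + n) + n)*n) + n)*n = ((n² + ((n + n²) + n)*n) + n)*n = ((n² + (n² + 2*n)*n) + n)*n = ((n² + n*(n² + 2*n)) + n)*n = (n + n² + n*(n² + 2*n))*n = n*(n + n² + n*(n² + 2*n)))
l = 402752 (l = (4²*(1 + 4 + 4*(2 + 4)))*868 = (16*(1 + 4 + 4*6))*868 = (16*(1 + 4 + 24))*868 = (16*29)*868 = 464*868 = 402752)
-l = -1*402752 = -402752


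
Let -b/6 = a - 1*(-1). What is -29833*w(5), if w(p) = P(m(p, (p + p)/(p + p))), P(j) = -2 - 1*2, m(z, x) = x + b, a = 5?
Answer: 119332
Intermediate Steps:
b = -36 (b = -6*(5 - 1*(-1)) = -6*(5 + 1) = -6*6 = -36)
m(z, x) = -36 + x (m(z, x) = x - 36 = -36 + x)
P(j) = -4 (P(j) = -2 - 2 = -4)
w(p) = -4
-29833*w(5) = -29833*(-4) = 119332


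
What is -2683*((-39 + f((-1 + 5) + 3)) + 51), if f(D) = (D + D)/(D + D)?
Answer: -34879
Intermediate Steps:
f(D) = 1 (f(D) = (2*D)/((2*D)) = (2*D)*(1/(2*D)) = 1)
-2683*((-39 + f((-1 + 5) + 3)) + 51) = -2683*((-39 + 1) + 51) = -2683*(-38 + 51) = -2683*13 = -34879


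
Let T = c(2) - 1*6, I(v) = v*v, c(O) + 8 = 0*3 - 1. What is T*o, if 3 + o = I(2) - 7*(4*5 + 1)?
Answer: 2190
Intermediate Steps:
c(O) = -9 (c(O) = -8 + (0*3 - 1) = -8 + (0 - 1) = -8 - 1 = -9)
I(v) = v**2
T = -15 (T = -9 - 1*6 = -9 - 6 = -15)
o = -146 (o = -3 + (2**2 - 7*(4*5 + 1)) = -3 + (4 - 7*(20 + 1)) = -3 + (4 - 7*21) = -3 + (4 - 147) = -3 - 143 = -146)
T*o = -15*(-146) = 2190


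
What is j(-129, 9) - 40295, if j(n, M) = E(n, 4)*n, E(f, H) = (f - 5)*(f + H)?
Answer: -2201045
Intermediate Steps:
E(f, H) = (-5 + f)*(H + f)
j(n, M) = n*(-20 + n² - n) (j(n, M) = (n² - 5*4 - 5*n + 4*n)*n = (n² - 20 - 5*n + 4*n)*n = (-20 + n² - n)*n = n*(-20 + n² - n))
j(-129, 9) - 40295 = -129*(-20 + (-129)² - 1*(-129)) - 40295 = -129*(-20 + 16641 + 129) - 40295 = -129*16750 - 40295 = -2160750 - 40295 = -2201045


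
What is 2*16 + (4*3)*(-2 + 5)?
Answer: 68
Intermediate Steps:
2*16 + (4*3)*(-2 + 5) = 32 + 12*3 = 32 + 36 = 68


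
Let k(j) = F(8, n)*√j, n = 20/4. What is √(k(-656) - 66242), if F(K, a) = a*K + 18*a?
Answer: √(-66242 + 520*I*√41) ≈ 6.466 + 257.46*I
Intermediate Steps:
n = 5 (n = 20*(¼) = 5)
F(K, a) = 18*a + K*a (F(K, a) = K*a + 18*a = 18*a + K*a)
k(j) = 130*√j (k(j) = (5*(18 + 8))*√j = (5*26)*√j = 130*√j)
√(k(-656) - 66242) = √(130*√(-656) - 66242) = √(130*(4*I*√41) - 66242) = √(520*I*√41 - 66242) = √(-66242 + 520*I*√41)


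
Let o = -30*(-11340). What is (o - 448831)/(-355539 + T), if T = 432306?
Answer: -108631/76767 ≈ -1.4151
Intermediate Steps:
o = 340200
(o - 448831)/(-355539 + T) = (340200 - 448831)/(-355539 + 432306) = -108631/76767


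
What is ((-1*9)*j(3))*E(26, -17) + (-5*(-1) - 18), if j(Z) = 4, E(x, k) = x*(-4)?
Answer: 3731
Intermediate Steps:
E(x, k) = -4*x
((-1*9)*j(3))*E(26, -17) + (-5*(-1) - 18) = (-1*9*4)*(-4*26) + (-5*(-1) - 18) = -9*4*(-104) + (5 - 18) = -36*(-104) - 13 = 3744 - 13 = 3731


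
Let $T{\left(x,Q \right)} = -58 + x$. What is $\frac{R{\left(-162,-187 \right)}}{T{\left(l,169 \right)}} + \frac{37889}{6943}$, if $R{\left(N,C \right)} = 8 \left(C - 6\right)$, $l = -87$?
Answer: $\frac{16213897}{1006735} \approx 16.105$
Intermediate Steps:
$R{\left(N,C \right)} = -48 + 8 C$ ($R{\left(N,C \right)} = 8 \left(-6 + C\right) = -48 + 8 C$)
$\frac{R{\left(-162,-187 \right)}}{T{\left(l,169 \right)}} + \frac{37889}{6943} = \frac{-48 + 8 \left(-187\right)}{-58 - 87} + \frac{37889}{6943} = \frac{-48 - 1496}{-145} + 37889 \cdot \frac{1}{6943} = \left(-1544\right) \left(- \frac{1}{145}\right) + \frac{37889}{6943} = \frac{1544}{145} + \frac{37889}{6943} = \frac{16213897}{1006735}$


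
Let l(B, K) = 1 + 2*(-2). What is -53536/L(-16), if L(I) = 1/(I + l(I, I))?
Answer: 1017184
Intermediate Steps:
l(B, K) = -3 (l(B, K) = 1 - 4 = -3)
L(I) = 1/(-3 + I) (L(I) = 1/(I - 3) = 1/(-3 + I))
-53536/L(-16) = -53536/(1/(-3 - 16)) = -53536/(1/(-19)) = -53536/(-1/19) = -53536*(-19) = 1017184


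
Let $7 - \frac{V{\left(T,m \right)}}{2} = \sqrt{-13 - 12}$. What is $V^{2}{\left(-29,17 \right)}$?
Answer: $96 - 280 i \approx 96.0 - 280.0 i$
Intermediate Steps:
$V{\left(T,m \right)} = 14 - 10 i$ ($V{\left(T,m \right)} = 14 - 2 \sqrt{-13 - 12} = 14 - 2 \sqrt{-25} = 14 - 2 \cdot 5 i = 14 - 10 i$)
$V^{2}{\left(-29,17 \right)} = \left(14 - 10 i\right)^{2}$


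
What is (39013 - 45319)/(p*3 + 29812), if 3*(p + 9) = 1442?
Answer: -2102/10409 ≈ -0.20194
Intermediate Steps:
p = 1415/3 (p = -9 + (⅓)*1442 = -9 + 1442/3 = 1415/3 ≈ 471.67)
(39013 - 45319)/(p*3 + 29812) = (39013 - 45319)/((1415/3)*3 + 29812) = -6306/(1415 + 29812) = -6306/31227 = -6306*1/31227 = -2102/10409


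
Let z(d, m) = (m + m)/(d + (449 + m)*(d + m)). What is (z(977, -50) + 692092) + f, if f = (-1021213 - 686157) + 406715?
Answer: -4513711773/7417 ≈ -6.0856e+5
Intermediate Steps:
z(d, m) = 2*m/(d + (449 + m)*(d + m)) (z(d, m) = (2*m)/(d + (449 + m)*(d + m)) = 2*m/(d + (449 + m)*(d + m)))
f = -1300655 (f = -1707370 + 406715 = -1300655)
(z(977, -50) + 692092) + f = (2*(-50)/((-50)² + 449*(-50) + 450*977 + 977*(-50)) + 692092) - 1300655 = (2*(-50)/(2500 - 22450 + 439650 - 48850) + 692092) - 1300655 = (2*(-50)/370850 + 692092) - 1300655 = (2*(-50)*(1/370850) + 692092) - 1300655 = (-2/7417 + 692092) - 1300655 = 5133246362/7417 - 1300655 = -4513711773/7417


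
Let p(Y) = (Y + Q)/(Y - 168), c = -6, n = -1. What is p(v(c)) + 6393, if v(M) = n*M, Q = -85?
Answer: 1035745/162 ≈ 6393.5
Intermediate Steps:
v(M) = -M
p(Y) = (-85 + Y)/(-168 + Y) (p(Y) = (Y - 85)/(Y - 168) = (-85 + Y)/(-168 + Y))
p(v(c)) + 6393 = (-85 - 1*(-6))/(-168 - 1*(-6)) + 6393 = (-85 + 6)/(-168 + 6) + 6393 = -79/(-162) + 6393 = -1/162*(-79) + 6393 = 79/162 + 6393 = 1035745/162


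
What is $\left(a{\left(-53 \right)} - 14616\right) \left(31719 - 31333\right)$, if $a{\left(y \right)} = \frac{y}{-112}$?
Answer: $- \frac{315929227}{56} \approx -5.6416 \cdot 10^{6}$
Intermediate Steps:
$a{\left(y \right)} = - \frac{y}{112}$ ($a{\left(y \right)} = y \left(- \frac{1}{112}\right) = - \frac{y}{112}$)
$\left(a{\left(-53 \right)} - 14616\right) \left(31719 - 31333\right) = \left(\left(- \frac{1}{112}\right) \left(-53\right) - 14616\right) \left(31719 - 31333\right) = \left(\frac{53}{112} - 14616\right) 386 = \left(- \frac{1636939}{112}\right) 386 = - \frac{315929227}{56}$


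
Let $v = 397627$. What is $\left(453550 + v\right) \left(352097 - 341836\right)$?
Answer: $8733927197$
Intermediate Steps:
$\left(453550 + v\right) \left(352097 - 341836\right) = \left(453550 + 397627\right) \left(352097 - 341836\right) = 851177 \cdot 10261 = 8733927197$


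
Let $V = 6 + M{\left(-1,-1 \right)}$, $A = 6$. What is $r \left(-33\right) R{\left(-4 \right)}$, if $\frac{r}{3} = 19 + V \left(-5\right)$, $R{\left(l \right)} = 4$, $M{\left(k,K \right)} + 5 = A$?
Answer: $6336$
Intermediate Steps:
$M{\left(k,K \right)} = 1$ ($M{\left(k,K \right)} = -5 + 6 = 1$)
$V = 7$ ($V = 6 + 1 = 7$)
$r = -48$ ($r = 3 \left(19 + 7 \left(-5\right)\right) = 3 \left(19 - 35\right) = 3 \left(-16\right) = -48$)
$r \left(-33\right) R{\left(-4 \right)} = \left(-48\right) \left(-33\right) 4 = 1584 \cdot 4 = 6336$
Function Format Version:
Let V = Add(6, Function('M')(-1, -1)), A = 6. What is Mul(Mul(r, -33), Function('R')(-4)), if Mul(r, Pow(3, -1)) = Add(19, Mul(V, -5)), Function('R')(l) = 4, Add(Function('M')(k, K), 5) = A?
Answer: 6336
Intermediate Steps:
Function('M')(k, K) = 1 (Function('M')(k, K) = Add(-5, 6) = 1)
V = 7 (V = Add(6, 1) = 7)
r = -48 (r = Mul(3, Add(19, Mul(7, -5))) = Mul(3, Add(19, -35)) = Mul(3, -16) = -48)
Mul(Mul(r, -33), Function('R')(-4)) = Mul(Mul(-48, -33), 4) = Mul(1584, 4) = 6336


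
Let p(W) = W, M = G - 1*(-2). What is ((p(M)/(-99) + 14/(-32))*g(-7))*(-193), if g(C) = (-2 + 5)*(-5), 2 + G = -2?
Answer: -637865/528 ≈ -1208.1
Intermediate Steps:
G = -4 (G = -2 - 2 = -4)
M = -2 (M = -4 - 1*(-2) = -4 + 2 = -2)
g(C) = -15 (g(C) = 3*(-5) = -15)
((p(M)/(-99) + 14/(-32))*g(-7))*(-193) = ((-2/(-99) + 14/(-32))*(-15))*(-193) = ((-2*(-1/99) + 14*(-1/32))*(-15))*(-193) = ((2/99 - 7/16)*(-15))*(-193) = -661/1584*(-15)*(-193) = (3305/528)*(-193) = -637865/528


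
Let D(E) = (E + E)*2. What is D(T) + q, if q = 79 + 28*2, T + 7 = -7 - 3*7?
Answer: -5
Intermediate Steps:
T = -35 (T = -7 + (-7 - 3*7) = -7 + (-7 - 21) = -7 - 28 = -35)
q = 135 (q = 79 + 56 = 135)
D(E) = 4*E (D(E) = (2*E)*2 = 4*E)
D(T) + q = 4*(-35) + 135 = -140 + 135 = -5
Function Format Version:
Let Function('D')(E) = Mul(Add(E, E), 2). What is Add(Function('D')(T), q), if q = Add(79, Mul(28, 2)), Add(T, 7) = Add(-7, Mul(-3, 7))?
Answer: -5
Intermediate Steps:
T = -35 (T = Add(-7, Add(-7, Mul(-3, 7))) = Add(-7, Add(-7, -21)) = Add(-7, -28) = -35)
q = 135 (q = Add(79, 56) = 135)
Function('D')(E) = Mul(4, E) (Function('D')(E) = Mul(Mul(2, E), 2) = Mul(4, E))
Add(Function('D')(T), q) = Add(Mul(4, -35), 135) = Add(-140, 135) = -5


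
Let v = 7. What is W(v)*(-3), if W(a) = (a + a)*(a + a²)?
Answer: -2352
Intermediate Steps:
W(a) = 2*a*(a + a²) (W(a) = (2*a)*(a + a²) = 2*a*(a + a²))
W(v)*(-3) = (2*7²*(1 + 7))*(-3) = (2*49*8)*(-3) = 784*(-3) = -2352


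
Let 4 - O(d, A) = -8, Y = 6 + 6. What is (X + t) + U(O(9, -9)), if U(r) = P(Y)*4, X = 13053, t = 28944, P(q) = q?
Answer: 42045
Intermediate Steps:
Y = 12
O(d, A) = 12 (O(d, A) = 4 - 1*(-8) = 4 + 8 = 12)
U(r) = 48 (U(r) = 12*4 = 48)
(X + t) + U(O(9, -9)) = (13053 + 28944) + 48 = 41997 + 48 = 42045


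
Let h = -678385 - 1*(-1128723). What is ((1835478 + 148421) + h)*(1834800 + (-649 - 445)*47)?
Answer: 4341174449534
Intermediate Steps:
h = 450338 (h = -678385 + 1128723 = 450338)
((1835478 + 148421) + h)*(1834800 + (-649 - 445)*47) = ((1835478 + 148421) + 450338)*(1834800 + (-649 - 445)*47) = (1983899 + 450338)*(1834800 - 1094*47) = 2434237*(1834800 - 51418) = 2434237*1783382 = 4341174449534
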